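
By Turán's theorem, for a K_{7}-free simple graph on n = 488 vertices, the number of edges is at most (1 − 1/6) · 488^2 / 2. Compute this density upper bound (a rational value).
Turán density bound = (5/6) · 488^2/2 = 297680/3 ≈ 99226.6667

Turán's theorem: ex(n, K_{r+1}) is achieved by the complete r-partite Turán graph T(n, r) with parts as balanced as possible, and is at most (1 − 1/r) · n^2/2. For r = 6, n = 488: the density bound is (5/6) · 238144/2 = 297680/3 ≈ 99226.6667. The integer-valued extremum is e(T(488, 6)) = 99226, which is strictly less than the density bound 297680/3 since 6 ∤ 488 (the parts of T(488, 6) cannot all be equal).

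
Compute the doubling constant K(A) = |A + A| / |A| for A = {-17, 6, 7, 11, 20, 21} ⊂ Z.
K = |A + A| / |A| = 20/6 = 10/3

Enumerate A + A = {a + b : a, b ∈ A}. With |A| = 6, there are |A|^2 = 36 ordered sum pairs; collecting distinct values, A + A = {-34, -11, -10, -6, 3, 4, 12, 13, 14, 17, 18, 22, 26, 27, 28, 31, 32, 40, 41, 42}, so |A + A| = 20. Thus K = 20/6 = 10/3. For comparison, the minimum possible |A + A| over all 6-element sets is 2·6 − 1 = 11 (so min K = 11/6), attained only by arithmetic progressions.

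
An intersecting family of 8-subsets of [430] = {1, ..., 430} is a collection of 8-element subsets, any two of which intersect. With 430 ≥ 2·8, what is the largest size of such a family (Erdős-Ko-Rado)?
max |F| = C(429, 7) = 505129989052260

The Erdős-Ko-Rado theorem states: for n ≥ 2k, an intersecting family of k-subsets of an n-element set has size at most C(n − 1, k − 1), with equality for 'star' families {A ⊆ [n] : |A| = k, i ∈ A} (fix an element i). For n = 430, k = 8: C(429, 7) = 505129989052260.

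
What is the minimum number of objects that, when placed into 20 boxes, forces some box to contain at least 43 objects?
n = (43 − 1)·20 + 1 = 841

By the generalised pigeonhole principle, to guarantee some box contains ≥ r objects we need more than (r − 1) · k objects total. Threshold: n = (r − 1) · k + 1. With r = 43 and k = 20: n = 42 · 20 + 1 = 840 + 1 = 841. For n = 840 = 42 · 20, we can put exactly 42 objects in every box, avoiding 43 in any single one — so 841 is tight.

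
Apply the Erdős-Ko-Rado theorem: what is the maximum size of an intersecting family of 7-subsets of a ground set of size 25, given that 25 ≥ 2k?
max |F| = C(24, 6) = 134596

The Erdős-Ko-Rado theorem states: for n ≥ 2k, an intersecting family of k-subsets of an n-element set has size at most C(n − 1, k − 1), with equality for 'star' families {A ⊆ [n] : |A| = k, i ∈ A} (fix an element i). For n = 25, k = 7: C(24, 6) = 134596.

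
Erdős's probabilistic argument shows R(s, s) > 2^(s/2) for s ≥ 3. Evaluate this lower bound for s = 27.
2^(27/2) = 11585.2375; so R(27, 27) > 11585.2375

Colour each edge of K_n uniformly at random with red/blue. The expected number of monochromatic K_27 is C(n, 27) · 2 · 2^(−C(27,2)). If C(n, 27) · 2^(1 − C(27,2)) < 1, then with positive probability no monochromatic K_27 exists, so R(27, 27) > n. The standard estimate C(n, 27) ≤ n^27/27! shows this inequality holds whenever n ≤ 2^(27/2) (since 27! · 2^(C(27,2) − 1) > 2^(27^2/2) ≥ n^27). Hence R(27, 27) > 2^(27/2) = 11585.2375.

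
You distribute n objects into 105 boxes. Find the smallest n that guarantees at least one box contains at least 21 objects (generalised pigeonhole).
n = (21 − 1)·105 + 1 = 2101

By the generalised pigeonhole principle, to guarantee some box contains ≥ r objects we need more than (r − 1) · k objects total. Threshold: n = (r − 1) · k + 1. With r = 21 and k = 105: n = 20 · 105 + 1 = 2100 + 1 = 2101. For n = 2100 = 20 · 105, we can put exactly 20 objects in every box, avoiding 21 in any single one — so 2101 is tight.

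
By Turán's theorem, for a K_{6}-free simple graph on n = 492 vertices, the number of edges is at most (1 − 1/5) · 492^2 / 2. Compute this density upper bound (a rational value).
Turán density bound = (4/5) · 492^2/2 = 484128/5 ≈ 96825.6

Turán's theorem: ex(n, K_{r+1}) is achieved by the complete r-partite Turán graph T(n, r) with parts as balanced as possible, and is at most (1 − 1/r) · n^2/2. For r = 5, n = 492: the density bound is (4/5) · 242064/2 = 484128/5 ≈ 96825.6. The integer-valued extremum is e(T(492, 5)) = 96825, which is strictly less than the density bound 484128/5 since 5 ∤ 492 (the parts of T(492, 5) cannot all be equal).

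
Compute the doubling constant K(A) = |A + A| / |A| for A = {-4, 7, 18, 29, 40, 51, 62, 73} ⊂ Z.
K = |A + A| / |A| = 15/8

Enumerate A + A = {a + b : a, b ∈ A}. With |A| = 8, there are |A|^2 = 64 ordered sum pairs; collecting distinct values, A + A = {-8, 3, 14, 25, 36, 47, 58, 69, 80, 91, 102, 113, 124, 135, 146}, so |A + A| = 15. Thus K = 15/8. Here |A + A| = 2|A| − 1 = 15, the minimum possible — so K = 15/8 is minimal, which holds iff A is an arithmetic progression.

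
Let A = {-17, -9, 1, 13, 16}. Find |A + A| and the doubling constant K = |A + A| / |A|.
K = |A + A| / |A| = 15/5 = 3

Enumerate A + A = {a + b : a, b ∈ A}. With |A| = 5, there are |A|^2 = 25 ordered sum pairs; collecting distinct values, A + A = {-34, -26, -18, -16, -8, -4, -1, 2, 4, 7, 14, 17, 26, 29, 32}, so |A + A| = 15. Thus K = 15/5 = 3. For comparison, the minimum possible |A + A| over all 5-element sets is 2·5 − 1 = 9 (so min K = 9/5), attained only by arithmetic progressions.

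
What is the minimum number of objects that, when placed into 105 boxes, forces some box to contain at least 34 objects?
n = (34 − 1)·105 + 1 = 3466

By the generalised pigeonhole principle, to guarantee some box contains ≥ r objects we need more than (r − 1) · k objects total. Threshold: n = (r − 1) · k + 1. With r = 34 and k = 105: n = 33 · 105 + 1 = 3465 + 1 = 3466. For n = 3465 = 33 · 105, we can put exactly 33 objects in every box, avoiding 34 in any single one — so 3466 is tight.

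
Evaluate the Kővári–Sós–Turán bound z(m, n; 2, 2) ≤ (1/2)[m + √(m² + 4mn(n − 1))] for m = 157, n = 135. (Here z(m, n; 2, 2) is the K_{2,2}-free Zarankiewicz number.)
z(157, 135; 2, 2) ≤ (1/2)[157 + √(157² + 4·157·135·134)] = (1/2)[157 + √11385169] = 1765.5958

Kővári–Sós–Turán: let r_1, ..., r_157 be the row sums and z = Σ r_i the total number of 1s. Each pair of columns can share at most one row with both entries 1 (else a 2×2 all-ones block appears), so Σ_i C(r_i, 2) ≤ C(135, 2) = 9045. By convexity Σ_i C(r_i, 2) ≥ 157·C(z/157, 2) = z(z − 157)/(2·157), giving z² − 157z − 157·135·134 ≤ 0 and hence z ≤ (1/2)[157 + √(24649 + 4·2840130)] = (1/2)[157 + √11385169] ≈ (1/2)(157 + 3374.1916) = 1765.5958.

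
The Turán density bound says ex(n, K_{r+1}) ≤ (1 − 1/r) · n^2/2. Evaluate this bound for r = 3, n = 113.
Turán density bound = (2/3) · 113^2/2 = 12769/3 ≈ 4256.3333

Turán's theorem: ex(n, K_{r+1}) is achieved by the complete r-partite Turán graph T(n, r) with parts as balanced as possible, and is at most (1 − 1/r) · n^2/2. For r = 3, n = 113: the density bound is (2/3) · 12769/2 = 12769/3 ≈ 4256.3333. The integer-valued extremum is e(T(113, 3)) = 4256, which is strictly less than the density bound 12769/3 since 3 ∤ 113 (the parts of T(113, 3) cannot all be equal).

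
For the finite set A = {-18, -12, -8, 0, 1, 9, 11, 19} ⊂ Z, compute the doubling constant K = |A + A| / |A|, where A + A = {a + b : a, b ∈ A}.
K = |A + A| / |A| = 31/8

Enumerate A + A = {a + b : a, b ∈ A}. With |A| = 8, there are |A|^2 = 64 ordered sum pairs; collecting distinct values, A + A = {-36, -30, -26, -24, -20, -18, -17, -16, -12, -11, -9, -8, -7, -3, -1, 0, 1, 2, 3, 7, 9, 10, 11, 12, 18, 19, 20, 22, 28, 30, 38}, so |A + A| = 31. Thus K = 31/8. For comparison, the minimum possible |A + A| over all 8-element sets is 2·8 − 1 = 15 (so min K = 15/8), attained only by arithmetic progressions.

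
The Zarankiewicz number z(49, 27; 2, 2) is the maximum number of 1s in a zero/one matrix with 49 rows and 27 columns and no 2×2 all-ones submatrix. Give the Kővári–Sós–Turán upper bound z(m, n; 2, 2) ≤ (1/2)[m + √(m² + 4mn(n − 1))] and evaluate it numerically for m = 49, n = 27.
z(49, 27; 2, 2) ≤ (1/2)[49 + √(49² + 4·49·27·26)] = (1/2)[49 + √139993] = 211.5782

Kővári–Sós–Turán: let r_1, ..., r_49 be the row sums and z = Σ r_i the total number of 1s. Each pair of columns can share at most one row with both entries 1 (else a 2×2 all-ones block appears), so Σ_i C(r_i, 2) ≤ C(27, 2) = 351. By convexity Σ_i C(r_i, 2) ≥ 49·C(z/49, 2) = z(z − 49)/(2·49), giving z² − 49z − 49·27·26 ≤ 0 and hence z ≤ (1/2)[49 + √(2401 + 4·34398)] = (1/2)[49 + √139993] ≈ (1/2)(49 + 374.1564) = 211.5782.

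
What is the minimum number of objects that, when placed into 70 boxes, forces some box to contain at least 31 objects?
n = (31 − 1)·70 + 1 = 2101

By the generalised pigeonhole principle, to guarantee some box contains ≥ r objects we need more than (r − 1) · k objects total. Threshold: n = (r − 1) · k + 1. With r = 31 and k = 70: n = 30 · 70 + 1 = 2100 + 1 = 2101. For n = 2100 = 30 · 70, we can put exactly 30 objects in every box, avoiding 31 in any single one — so 2101 is tight.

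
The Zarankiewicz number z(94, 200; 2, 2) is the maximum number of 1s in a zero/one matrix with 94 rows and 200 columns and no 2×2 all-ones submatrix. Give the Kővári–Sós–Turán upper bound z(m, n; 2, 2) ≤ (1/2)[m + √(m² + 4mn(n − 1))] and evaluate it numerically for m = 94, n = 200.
z(94, 200; 2, 2) ≤ (1/2)[94 + √(94² + 4·94·200·199)] = (1/2)[94 + √14973636] = 1981.7891

Kővári–Sós–Turán: let r_1, ..., r_94 be the row sums and z = Σ r_i the total number of 1s. Each pair of columns can share at most one row with both entries 1 (else a 2×2 all-ones block appears), so Σ_i C(r_i, 2) ≤ C(200, 2) = 19900. By convexity Σ_i C(r_i, 2) ≥ 94·C(z/94, 2) = z(z − 94)/(2·94), giving z² − 94z − 94·200·199 ≤ 0 and hence z ≤ (1/2)[94 + √(8836 + 4·3741200)] = (1/2)[94 + √14973636] ≈ (1/2)(94 + 3869.5783) = 1981.7891.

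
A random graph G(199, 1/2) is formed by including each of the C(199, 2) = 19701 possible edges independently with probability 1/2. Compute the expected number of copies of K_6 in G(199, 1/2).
E[# K_6] = C(199, 6) · (1/2)^C(6, 2) = 79936367511 / 2^15 ≈ 2439464.340546

For each 6-subset S of vertices (there are C(199, 6) = 79936367511 such S), let X_S = 1 if S induces a K_6 (all C(6, 2) = 15 edges present). Then P(X_S = 1) = (1/2)^15 = 1/32768. By linearity of expectation, E[# K_6] = C(199, 6) · (1/2)^15 = 79936367511 / 32768 ≈ 2439464.340546.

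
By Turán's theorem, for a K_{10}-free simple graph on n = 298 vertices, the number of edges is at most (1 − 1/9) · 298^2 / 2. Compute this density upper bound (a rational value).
Turán density bound = (8/9) · 298^2/2 = 355216/9 ≈ 39468.4444

Turán's theorem: ex(n, K_{r+1}) is achieved by the complete r-partite Turán graph T(n, r) with parts as balanced as possible, and is at most (1 − 1/r) · n^2/2. For r = 9, n = 298: the density bound is (8/9) · 88804/2 = 355216/9 ≈ 39468.4444. The integer-valued extremum is e(T(298, 9)) = 39468, which is strictly less than the density bound 355216/9 since 9 ∤ 298 (the parts of T(298, 9) cannot all be equal).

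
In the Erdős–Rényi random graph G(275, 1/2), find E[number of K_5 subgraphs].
E[# K_5] = C(275, 5) · (1/2)^C(5, 2) = 12635803180 / 2^10 = 3158950795/256 ≈ 12339651.542969

For each 5-subset S of vertices (there are C(275, 5) = 12635803180 such S), let X_S = 1 if S induces a K_5 (all C(5, 2) = 10 edges present). Then P(X_S = 1) = (1/2)^10 = 1/1024. By linearity of expectation, E[# K_5] = C(275, 5) · (1/2)^10 = 12635803180 / 1024 = 3158950795/256 ≈ 12339651.542969.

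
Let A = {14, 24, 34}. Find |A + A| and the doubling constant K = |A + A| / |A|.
K = |A + A| / |A| = 5/3

Enumerate A + A = {a + b : a, b ∈ A}. With |A| = 3, there are |A|^2 = 9 ordered sum pairs; collecting distinct values, A + A = {28, 38, 48, 58, 68}, so |A + A| = 5. Thus K = 5/3. Here |A + A| = 2|A| − 1 = 5, the minimum possible — so K = 5/3 is minimal, which holds iff A is an arithmetic progression.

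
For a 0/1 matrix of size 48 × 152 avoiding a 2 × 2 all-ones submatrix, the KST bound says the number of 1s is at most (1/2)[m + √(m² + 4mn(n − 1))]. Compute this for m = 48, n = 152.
z(48, 152; 2, 2) ≤ (1/2)[48 + √(48² + 4·48·152·151)] = (1/2)[48 + √4409088] = 1073.8914

Kővári–Sós–Turán: let r_1, ..., r_48 be the row sums and z = Σ r_i the total number of 1s. Each pair of columns can share at most one row with both entries 1 (else a 2×2 all-ones block appears), so Σ_i C(r_i, 2) ≤ C(152, 2) = 11476. By convexity Σ_i C(r_i, 2) ≥ 48·C(z/48, 2) = z(z − 48)/(2·48), giving z² − 48z − 48·152·151 ≤ 0 and hence z ≤ (1/2)[48 + √(2304 + 4·1101696)] = (1/2)[48 + √4409088] ≈ (1/2)(48 + 2099.7828) = 1073.8914.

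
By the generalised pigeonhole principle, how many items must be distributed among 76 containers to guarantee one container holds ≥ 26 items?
n = (26 − 1)·76 + 1 = 1901

By the generalised pigeonhole principle, to guarantee some box contains ≥ r objects we need more than (r − 1) · k objects total. Threshold: n = (r − 1) · k + 1. With r = 26 and k = 76: n = 25 · 76 + 1 = 1900 + 1 = 1901. For n = 1900 = 25 · 76, we can put exactly 25 objects in every box, avoiding 26 in any single one — so 1901 is tight.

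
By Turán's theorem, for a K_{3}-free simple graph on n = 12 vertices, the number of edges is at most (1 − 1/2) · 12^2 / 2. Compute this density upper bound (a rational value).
Turán density bound = (1/2) · 12^2/2 = 36

Turán's theorem: ex(n, K_{r+1}) is achieved by the complete r-partite Turán graph T(n, r) with parts as balanced as possible, and is at most (1 − 1/r) · n^2/2. For r = 2, n = 12: the density bound is (1/2) · 144/2 = 36. Since 2 ∣ 12, the Turán graph T(12, 2) has parts of equal size 6, and its edge count e(T(12, 2)) = 36 attains the density bound exactly.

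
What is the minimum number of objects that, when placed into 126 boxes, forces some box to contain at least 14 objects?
n = (14 − 1)·126 + 1 = 1639

By the generalised pigeonhole principle, to guarantee some box contains ≥ r objects we need more than (r − 1) · k objects total. Threshold: n = (r − 1) · k + 1. With r = 14 and k = 126: n = 13 · 126 + 1 = 1638 + 1 = 1639. For n = 1638 = 13 · 126, we can put exactly 13 objects in every box, avoiding 14 in any single one — so 1639 is tight.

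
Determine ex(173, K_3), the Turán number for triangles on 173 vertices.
ex(173, K_3) = ⌊173^2/4⌋ = 7482

Mantel (1907): a triangle-free graph on n vertices has at most ⌊n^2/4⌋ edges, with equality for the complete bipartite graph K_{⌊n/2⌋, ⌈n/2⌉}. For n = 173: ⌊173^2/4⌋ = ⌊29929/4⌋ = 7482. The extremal graph is K_{86, 87}, which has 86·87 = 7482 edges.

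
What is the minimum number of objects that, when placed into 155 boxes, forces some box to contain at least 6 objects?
n = (6 − 1)·155 + 1 = 776

By the generalised pigeonhole principle, to guarantee some box contains ≥ r objects we need more than (r − 1) · k objects total. Threshold: n = (r − 1) · k + 1. With r = 6 and k = 155: n = 5 · 155 + 1 = 775 + 1 = 776. For n = 775 = 5 · 155, we can put exactly 5 objects in every box, avoiding 6 in any single one — so 776 is tight.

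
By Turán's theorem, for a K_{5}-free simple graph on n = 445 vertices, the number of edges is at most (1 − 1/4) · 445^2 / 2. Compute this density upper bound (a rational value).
Turán density bound = (3/4) · 445^2/2 = 594075/8 ≈ 74259.375

Turán's theorem: ex(n, K_{r+1}) is achieved by the complete r-partite Turán graph T(n, r) with parts as balanced as possible, and is at most (1 − 1/r) · n^2/2. For r = 4, n = 445: the density bound is (3/4) · 198025/2 = 594075/8 ≈ 74259.375. The integer-valued extremum is e(T(445, 4)) = 74259, which is strictly less than the density bound 594075/8 since 4 ∤ 445 (the parts of T(445, 4) cannot all be equal).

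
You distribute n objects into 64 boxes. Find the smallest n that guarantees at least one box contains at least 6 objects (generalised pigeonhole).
n = (6 − 1)·64 + 1 = 321

By the generalised pigeonhole principle, to guarantee some box contains ≥ r objects we need more than (r − 1) · k objects total. Threshold: n = (r − 1) · k + 1. With r = 6 and k = 64: n = 5 · 64 + 1 = 320 + 1 = 321. For n = 320 = 5 · 64, we can put exactly 5 objects in every box, avoiding 6 in any single one — so 321 is tight.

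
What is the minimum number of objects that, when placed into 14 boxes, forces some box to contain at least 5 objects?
n = (5 − 1)·14 + 1 = 57

By the generalised pigeonhole principle, to guarantee some box contains ≥ r objects we need more than (r − 1) · k objects total. Threshold: n = (r − 1) · k + 1. With r = 5 and k = 14: n = 4 · 14 + 1 = 56 + 1 = 57. For n = 56 = 4 · 14, we can put exactly 4 objects in every box, avoiding 5 in any single one — so 57 is tight.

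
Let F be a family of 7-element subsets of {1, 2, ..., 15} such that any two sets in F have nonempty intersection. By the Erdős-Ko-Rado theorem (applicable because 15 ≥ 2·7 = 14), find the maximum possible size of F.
max |F| = C(14, 6) = 3003

Erdős-Ko-Rado (1961): when n ≥ 2k, max |F| = C(n−1, k−1). The bound is attained by the star {A : i ∈ A} for any fixed i ∈ [n]. Here C(15−1, 7−1) = C(14, 6) = 3003.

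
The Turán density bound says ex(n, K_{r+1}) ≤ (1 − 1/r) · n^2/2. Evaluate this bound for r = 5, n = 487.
Turán density bound = (4/5) · 487^2/2 = 474338/5 ≈ 94867.6

Turán's theorem: ex(n, K_{r+1}) is achieved by the complete r-partite Turán graph T(n, r) with parts as balanced as possible, and is at most (1 − 1/r) · n^2/2. For r = 5, n = 487: the density bound is (4/5) · 237169/2 = 474338/5 ≈ 94867.6. The integer-valued extremum is e(T(487, 5)) = 94867, which is strictly less than the density bound 474338/5 since 5 ∤ 487 (the parts of T(487, 5) cannot all be equal).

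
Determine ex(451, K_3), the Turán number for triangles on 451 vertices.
ex(451, K_3) = ⌊451^2/4⌋ = 50850

Mantel (1907): a triangle-free graph on n vertices has at most ⌊n^2/4⌋ edges, with equality for the complete bipartite graph K_{⌊n/2⌋, ⌈n/2⌉}. For n = 451: ⌊451^2/4⌋ = ⌊203401/4⌋ = 50850. The extremal graph is K_{225, 226}, which has 225·226 = 50850 edges.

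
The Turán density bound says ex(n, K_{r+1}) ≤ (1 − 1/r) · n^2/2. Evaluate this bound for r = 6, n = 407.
Turán density bound = (5/6) · 407^2/2 = 828245/12 ≈ 69020.4167

Turán's theorem: ex(n, K_{r+1}) is achieved by the complete r-partite Turán graph T(n, r) with parts as balanced as possible, and is at most (1 − 1/r) · n^2/2. For r = 6, n = 407: the density bound is (5/6) · 165649/2 = 828245/12 ≈ 69020.4167. The integer-valued extremum is e(T(407, 6)) = 69020, which is strictly less than the density bound 828245/12 since 6 ∤ 407 (the parts of T(407, 6) cannot all be equal).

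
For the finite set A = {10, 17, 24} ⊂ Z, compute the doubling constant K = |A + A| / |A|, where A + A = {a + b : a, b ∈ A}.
K = |A + A| / |A| = 5/3

Enumerate A + A = {a + b : a, b ∈ A}. With |A| = 3, there are |A|^2 = 9 ordered sum pairs; collecting distinct values, A + A = {20, 27, 34, 41, 48}, so |A + A| = 5. Thus K = 5/3. Here |A + A| = 2|A| − 1 = 5, the minimum possible — so K = 5/3 is minimal, which holds iff A is an arithmetic progression.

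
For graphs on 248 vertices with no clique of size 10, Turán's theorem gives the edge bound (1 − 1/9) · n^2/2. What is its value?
Turán density bound = (8/9) · 248^2/2 = 246016/9 ≈ 27335.1111

Turán's theorem: ex(n, K_{r+1}) is achieved by the complete r-partite Turán graph T(n, r) with parts as balanced as possible, and is at most (1 − 1/r) · n^2/2. For r = 9, n = 248: the density bound is (8/9) · 61504/2 = 246016/9 ≈ 27335.1111. The integer-valued extremum is e(T(248, 9)) = 27334, which is strictly less than the density bound 246016/9 since 9 ∤ 248 (the parts of T(248, 9) cannot all be equal).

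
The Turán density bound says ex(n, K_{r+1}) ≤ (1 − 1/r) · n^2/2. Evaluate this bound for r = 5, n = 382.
Turán density bound = (4/5) · 382^2/2 = 291848/5 ≈ 58369.6

Turán's theorem: ex(n, K_{r+1}) is achieved by the complete r-partite Turán graph T(n, r) with parts as balanced as possible, and is at most (1 − 1/r) · n^2/2. For r = 5, n = 382: the density bound is (4/5) · 145924/2 = 291848/5 ≈ 58369.6. The integer-valued extremum is e(T(382, 5)) = 58369, which is strictly less than the density bound 291848/5 since 5 ∤ 382 (the parts of T(382, 5) cannot all be equal).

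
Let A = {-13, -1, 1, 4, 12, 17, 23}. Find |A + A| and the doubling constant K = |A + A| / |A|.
K = |A + A| / |A| = 26/7

Enumerate A + A = {a + b : a, b ∈ A}. With |A| = 7, there are |A|^2 = 49 ordered sum pairs; collecting distinct values, A + A = {-26, -14, -12, -9, -2, -1, 0, 2, 3, 4, 5, 8, 10, 11, 13, 16, 18, 21, 22, 24, 27, 29, 34, 35, 40, 46}, so |A + A| = 26. Thus K = 26/7. For comparison, the minimum possible |A + A| over all 7-element sets is 2·7 − 1 = 13 (so min K = 13/7), attained only by arithmetic progressions.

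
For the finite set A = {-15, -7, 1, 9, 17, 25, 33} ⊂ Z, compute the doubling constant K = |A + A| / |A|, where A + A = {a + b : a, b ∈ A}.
K = |A + A| / |A| = 13/7

Enumerate A + A = {a + b : a, b ∈ A}. With |A| = 7, there are |A|^2 = 49 ordered sum pairs; collecting distinct values, A + A = {-30, -22, -14, -6, 2, 10, 18, 26, 34, 42, 50, 58, 66}, so |A + A| = 13. Thus K = 13/7. Here |A + A| = 2|A| − 1 = 13, the minimum possible — so K = 13/7 is minimal, which holds iff A is an arithmetic progression.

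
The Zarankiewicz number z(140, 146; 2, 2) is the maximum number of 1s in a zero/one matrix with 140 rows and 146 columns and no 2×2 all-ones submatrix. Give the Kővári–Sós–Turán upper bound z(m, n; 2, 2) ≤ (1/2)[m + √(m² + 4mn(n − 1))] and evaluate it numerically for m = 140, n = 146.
z(140, 146; 2, 2) ≤ (1/2)[140 + √(140² + 4·140·146·145)] = (1/2)[140 + √11874800] = 1792.9916

Kővári–Sós–Turán: let r_1, ..., r_140 be the row sums and z = Σ r_i the total number of 1s. Each pair of columns can share at most one row with both entries 1 (else a 2×2 all-ones block appears), so Σ_i C(r_i, 2) ≤ C(146, 2) = 10585. By convexity Σ_i C(r_i, 2) ≥ 140·C(z/140, 2) = z(z − 140)/(2·140), giving z² − 140z − 140·146·145 ≤ 0 and hence z ≤ (1/2)[140 + √(19600 + 4·2963800)] = (1/2)[140 + √11874800] ≈ (1/2)(140 + 3445.9832) = 1792.9916.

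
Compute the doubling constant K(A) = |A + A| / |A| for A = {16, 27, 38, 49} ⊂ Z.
K = |A + A| / |A| = 7/4

Enumerate A + A = {a + b : a, b ∈ A}. With |A| = 4, there are |A|^2 = 16 ordered sum pairs; collecting distinct values, A + A = {32, 43, 54, 65, 76, 87, 98}, so |A + A| = 7. Thus K = 7/4. Here |A + A| = 2|A| − 1 = 7, the minimum possible — so K = 7/4 is minimal, which holds iff A is an arithmetic progression.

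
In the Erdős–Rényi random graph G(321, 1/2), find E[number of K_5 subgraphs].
E[# K_5] = C(321, 5) · (1/2)^C(5, 2) = 27526489584 / 2^10 = 1720405599/64 = 26881337.484375

For each 5-subset S of vertices (there are C(321, 5) = 27526489584 such S), let X_S = 1 if S induces a K_5 (all C(5, 2) = 10 edges present). Then P(X_S = 1) = (1/2)^10 = 1/1024. By linearity of expectation, E[# K_5] = C(321, 5) · (1/2)^10 = 27526489584 / 1024 = 1720405599/64 = 26881337.484375.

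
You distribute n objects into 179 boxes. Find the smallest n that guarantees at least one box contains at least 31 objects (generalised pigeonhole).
n = (31 − 1)·179 + 1 = 5371

By the generalised pigeonhole principle, to guarantee some box contains ≥ r objects we need more than (r − 1) · k objects total. Threshold: n = (r − 1) · k + 1. With r = 31 and k = 179: n = 30 · 179 + 1 = 5370 + 1 = 5371. For n = 5370 = 30 · 179, we can put exactly 30 objects in every box, avoiding 31 in any single one — so 5371 is tight.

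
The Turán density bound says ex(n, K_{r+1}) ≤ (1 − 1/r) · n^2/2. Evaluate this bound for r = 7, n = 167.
Turán density bound = (6/7) · 167^2/2 = 83667/7 ≈ 11952.4286

Turán's theorem: ex(n, K_{r+1}) is achieved by the complete r-partite Turán graph T(n, r) with parts as balanced as possible, and is at most (1 − 1/r) · n^2/2. For r = 7, n = 167: the density bound is (6/7) · 27889/2 = 83667/7 ≈ 11952.4286. The integer-valued extremum is e(T(167, 7)) = 11952, which is strictly less than the density bound 83667/7 since 7 ∤ 167 (the parts of T(167, 7) cannot all be equal).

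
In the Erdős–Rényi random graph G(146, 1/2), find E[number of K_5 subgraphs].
E[# K_5] = C(146, 5) · (1/2)^C(5, 2) = 515853624 / 2^10 = 64481703/128 = 503763.3046875

For each 5-subset S of vertices (there are C(146, 5) = 515853624 such S), let X_S = 1 if S induces a K_5 (all C(5, 2) = 10 edges present). Then P(X_S = 1) = (1/2)^10 = 1/1024. By linearity of expectation, E[# K_5] = C(146, 5) · (1/2)^10 = 515853624 / 1024 = 64481703/128 = 503763.3046875.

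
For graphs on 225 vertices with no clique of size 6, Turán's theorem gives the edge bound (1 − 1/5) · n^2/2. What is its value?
Turán density bound = (4/5) · 225^2/2 = 20250

Turán's theorem: ex(n, K_{r+1}) is achieved by the complete r-partite Turán graph T(n, r) with parts as balanced as possible, and is at most (1 − 1/r) · n^2/2. For r = 5, n = 225: the density bound is (4/5) · 50625/2 = 20250. Since 5 ∣ 225, the Turán graph T(225, 5) has parts of equal size 45, and its edge count e(T(225, 5)) = 20250 attains the density bound exactly.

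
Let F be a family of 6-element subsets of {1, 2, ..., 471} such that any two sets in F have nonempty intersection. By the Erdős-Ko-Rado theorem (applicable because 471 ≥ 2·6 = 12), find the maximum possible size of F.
max |F| = C(470, 5) = 187084628094

The Erdős-Ko-Rado theorem states: for n ≥ 2k, an intersecting family of k-subsets of an n-element set has size at most C(n − 1, k − 1), with equality for 'star' families {A ⊆ [n] : |A| = k, i ∈ A} (fix an element i). For n = 471, k = 6: C(470, 5) = 187084628094.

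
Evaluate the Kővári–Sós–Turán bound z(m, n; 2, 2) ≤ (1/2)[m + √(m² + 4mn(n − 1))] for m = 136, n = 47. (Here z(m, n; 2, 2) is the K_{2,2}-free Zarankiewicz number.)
z(136, 47; 2, 2) ≤ (1/2)[136 + √(136² + 4·136·47·46)] = (1/2)[136 + √1194624] = 614.4943

Kővári–Sós–Turán: let r_1, ..., r_136 be the row sums and z = Σ r_i the total number of 1s. Each pair of columns can share at most one row with both entries 1 (else a 2×2 all-ones block appears), so Σ_i C(r_i, 2) ≤ C(47, 2) = 1081. By convexity Σ_i C(r_i, 2) ≥ 136·C(z/136, 2) = z(z − 136)/(2·136), giving z² − 136z − 136·47·46 ≤ 0 and hence z ≤ (1/2)[136 + √(18496 + 4·294032)] = (1/2)[136 + √1194624] ≈ (1/2)(136 + 1092.9886) = 614.4943.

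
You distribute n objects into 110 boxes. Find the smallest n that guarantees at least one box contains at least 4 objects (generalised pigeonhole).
n = (4 − 1)·110 + 1 = 331

By the generalised pigeonhole principle, to guarantee some box contains ≥ r objects we need more than (r − 1) · k objects total. Threshold: n = (r − 1) · k + 1. With r = 4 and k = 110: n = 3 · 110 + 1 = 330 + 1 = 331. For n = 330 = 3 · 110, we can put exactly 3 objects in every box, avoiding 4 in any single one — so 331 is tight.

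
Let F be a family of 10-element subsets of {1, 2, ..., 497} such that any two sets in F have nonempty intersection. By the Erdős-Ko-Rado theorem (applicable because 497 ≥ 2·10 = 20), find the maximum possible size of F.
max |F| = C(496, 9) = 4654457475262875280

Erdős-Ko-Rado (1961): when n ≥ 2k, max |F| = C(n−1, k−1). The bound is attained by the star {A : i ∈ A} for any fixed i ∈ [n]. Here C(497−1, 10−1) = C(496, 9) = 4654457475262875280.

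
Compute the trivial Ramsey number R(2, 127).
R(2, 127) = 127

R(2, k) = k for all k ≥ 2: in a 2-colouring of K_k, either some edge is red (a red K_2) or all edges are blue (a blue K_k). And K_{126} coloured all-blue has no blue K_127, so R(2, 127) > 126. Hence R(2, 127) = 127.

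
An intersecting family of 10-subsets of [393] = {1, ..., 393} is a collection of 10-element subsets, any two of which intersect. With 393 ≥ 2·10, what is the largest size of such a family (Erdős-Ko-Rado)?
max |F| = C(392, 9) = 549080409688370560

The Erdős-Ko-Rado theorem states: for n ≥ 2k, an intersecting family of k-subsets of an n-element set has size at most C(n − 1, k − 1), with equality for 'star' families {A ⊆ [n] : |A| = k, i ∈ A} (fix an element i). For n = 393, k = 10: C(392, 9) = 549080409688370560.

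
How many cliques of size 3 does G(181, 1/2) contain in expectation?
E[# K_3] = C(181, 3) · (1/2)^C(3, 2) = 971970 / 2^3 = 485985/4 = 121496.25

For each 3-subset S of vertices (there are C(181, 3) = 971970 such S), let X_S = 1 if S induces a K_3 (all C(3, 2) = 3 edges present). Then P(X_S = 1) = (1/2)^3 = 1/8. By linearity of expectation, E[# K_3] = C(181, 3) · (1/2)^3 = 971970 / 8 = 485985/4 = 121496.25.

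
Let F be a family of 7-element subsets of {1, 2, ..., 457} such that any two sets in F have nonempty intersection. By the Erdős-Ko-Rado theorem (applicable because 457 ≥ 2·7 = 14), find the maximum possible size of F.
max |F| = C(456, 6) = 12081275121916

Erdős-Ko-Rado (1961): when n ≥ 2k, max |F| = C(n−1, k−1). The bound is attained by the star {A : i ∈ A} for any fixed i ∈ [n]. Here C(457−1, 7−1) = C(456, 6) = 12081275121916.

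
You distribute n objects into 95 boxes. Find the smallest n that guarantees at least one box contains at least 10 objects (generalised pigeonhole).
n = (10 − 1)·95 + 1 = 856

By the generalised pigeonhole principle, to guarantee some box contains ≥ r objects we need more than (r − 1) · k objects total. Threshold: n = (r − 1) · k + 1. With r = 10 and k = 95: n = 9 · 95 + 1 = 855 + 1 = 856. For n = 855 = 9 · 95, we can put exactly 9 objects in every box, avoiding 10 in any single one — so 856 is tight.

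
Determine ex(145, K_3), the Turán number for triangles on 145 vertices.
ex(145, K_3) = ⌊145^2/4⌋ = 5256

Mantel (1907): a triangle-free graph on n vertices has at most ⌊n^2/4⌋ edges, with equality for the complete bipartite graph K_{⌊n/2⌋, ⌈n/2⌉}. For n = 145: ⌊145^2/4⌋ = ⌊21025/4⌋ = 5256. The extremal graph is K_{72, 73}, which has 72·73 = 5256 edges.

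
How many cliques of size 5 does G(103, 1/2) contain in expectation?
E[# K_5] = C(103, 5) · (1/2)^C(5, 2) = 87541245 / 2^10 ≈ 85489.497070

For each 5-subset S of vertices (there are C(103, 5) = 87541245 such S), let X_S = 1 if S induces a K_5 (all C(5, 2) = 10 edges present). Then P(X_S = 1) = (1/2)^10 = 1/1024. By linearity of expectation, E[# K_5] = C(103, 5) · (1/2)^10 = 87541245 / 1024 ≈ 85489.497070.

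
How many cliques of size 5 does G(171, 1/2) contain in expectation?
E[# K_5] = C(171, 5) · (1/2)^C(5, 2) = 1148619654 / 2^10 = 574309827/512 ≈ 1121698.880859

For each 5-subset S of vertices (there are C(171, 5) = 1148619654 such S), let X_S = 1 if S induces a K_5 (all C(5, 2) = 10 edges present). Then P(X_S = 1) = (1/2)^10 = 1/1024. By linearity of expectation, E[# K_5] = C(171, 5) · (1/2)^10 = 1148619654 / 1024 = 574309827/512 ≈ 1121698.880859.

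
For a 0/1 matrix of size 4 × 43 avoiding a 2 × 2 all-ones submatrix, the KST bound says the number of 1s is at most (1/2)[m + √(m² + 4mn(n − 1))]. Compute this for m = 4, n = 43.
z(4, 43; 2, 2) ≤ (1/2)[4 + √(4² + 4·4·43·42)] = (1/2)[4 + √28912] = 87.0176

Kővári–Sós–Turán: let r_1, ..., r_4 be the row sums and z = Σ r_i the total number of 1s. Each pair of columns can share at most one row with both entries 1 (else a 2×2 all-ones block appears), so Σ_i C(r_i, 2) ≤ C(43, 2) = 903. By convexity Σ_i C(r_i, 2) ≥ 4·C(z/4, 2) = z(z − 4)/(2·4), giving z² − 4z − 4·43·42 ≤ 0 and hence z ≤ (1/2)[4 + √(16 + 4·7224)] = (1/2)[4 + √28912] ≈ (1/2)(4 + 170.0353) = 87.0176.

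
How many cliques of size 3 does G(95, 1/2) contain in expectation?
E[# K_3] = C(95, 3) · (1/2)^C(3, 2) = 138415 / 2^3 = 17301.875

For each 3-subset S of vertices (there are C(95, 3) = 138415 such S), let X_S = 1 if S induces a K_3 (all C(3, 2) = 3 edges present). Then P(X_S = 1) = (1/2)^3 = 1/8. By linearity of expectation, E[# K_3] = C(95, 3) · (1/2)^3 = 138415 / 8 = 17301.875.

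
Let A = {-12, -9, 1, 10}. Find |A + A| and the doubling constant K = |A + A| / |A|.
K = |A + A| / |A| = 10/4 = 5/2

Enumerate A + A = {a + b : a, b ∈ A}. With |A| = 4, there are |A|^2 = 16 ordered sum pairs; collecting distinct values, A + A = {-24, -21, -18, -11, -8, -2, 1, 2, 11, 20}, so |A + A| = 10. Thus K = 10/4 = 5/2. For comparison, the minimum possible |A + A| over all 4-element sets is 2·4 − 1 = 7 (so min K = 7/4), attained only by arithmetic progressions.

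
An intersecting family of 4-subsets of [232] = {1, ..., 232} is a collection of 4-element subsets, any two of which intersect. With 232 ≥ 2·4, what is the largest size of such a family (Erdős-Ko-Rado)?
max |F| = C(231, 3) = 2027795

Erdős-Ko-Rado (1961): when n ≥ 2k, max |F| = C(n−1, k−1). The bound is attained by the star {A : i ∈ A} for any fixed i ∈ [n]. Here C(232−1, 4−1) = C(231, 3) = 2027795.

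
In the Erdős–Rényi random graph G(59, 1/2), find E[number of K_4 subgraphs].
E[# K_4] = C(59, 4) · (1/2)^C(4, 2) = 455126 / 2^6 = 227563/32 = 7111.34375

For each 4-subset S of vertices (there are C(59, 4) = 455126 such S), let X_S = 1 if S induces a K_4 (all C(4, 2) = 6 edges present). Then P(X_S = 1) = (1/2)^6 = 1/64. By linearity of expectation, E[# K_4] = C(59, 4) · (1/2)^6 = 455126 / 64 = 227563/32 = 7111.34375.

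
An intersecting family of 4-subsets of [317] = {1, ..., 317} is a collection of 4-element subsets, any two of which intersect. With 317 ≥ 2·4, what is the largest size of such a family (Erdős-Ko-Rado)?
max |F| = C(316, 3) = 5209260

The Erdős-Ko-Rado theorem states: for n ≥ 2k, an intersecting family of k-subsets of an n-element set has size at most C(n − 1, k − 1), with equality for 'star' families {A ⊆ [n] : |A| = k, i ∈ A} (fix an element i). For n = 317, k = 4: C(316, 3) = 5209260.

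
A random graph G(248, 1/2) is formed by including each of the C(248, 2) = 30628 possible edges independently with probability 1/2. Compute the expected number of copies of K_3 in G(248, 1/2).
E[# K_3] = C(248, 3) · (1/2)^C(3, 2) = 2511496 / 2^3 = 313937

For each 3-subset S of vertices (there are C(248, 3) = 2511496 such S), let X_S = 1 if S induces a K_3 (all C(3, 2) = 3 edges present). Then P(X_S = 1) = (1/2)^3 = 1/8. By linearity of expectation, E[# K_3] = C(248, 3) · (1/2)^3 = 2511496 / 8 = 313937.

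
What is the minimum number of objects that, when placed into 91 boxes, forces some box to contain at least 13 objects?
n = (13 − 1)·91 + 1 = 1093

By the generalised pigeonhole principle, to guarantee some box contains ≥ r objects we need more than (r − 1) · k objects total. Threshold: n = (r − 1) · k + 1. With r = 13 and k = 91: n = 12 · 91 + 1 = 1092 + 1 = 1093. For n = 1092 = 12 · 91, we can put exactly 12 objects in every box, avoiding 13 in any single one — so 1093 is tight.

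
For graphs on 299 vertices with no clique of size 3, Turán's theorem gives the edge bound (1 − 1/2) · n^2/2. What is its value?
Turán density bound = (1/2) · 299^2/2 = 89401/4 ≈ 22350.25

Turán's theorem: ex(n, K_{r+1}) is achieved by the complete r-partite Turán graph T(n, r) with parts as balanced as possible, and is at most (1 − 1/r) · n^2/2. For r = 2, n = 299: the density bound is (1/2) · 89401/2 = 89401/4 ≈ 22350.25. The integer-valued extremum is e(T(299, 2)) = 22350, which is strictly less than the density bound 89401/4 since 2 ∤ 299 (the parts of T(299, 2) cannot all be equal).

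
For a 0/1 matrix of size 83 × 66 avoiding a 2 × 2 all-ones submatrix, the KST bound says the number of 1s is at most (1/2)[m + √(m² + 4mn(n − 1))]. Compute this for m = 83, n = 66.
z(83, 66; 2, 2) ≤ (1/2)[83 + √(83² + 4·83·66·65)] = (1/2)[83 + √1431169] = 639.6574

Kővári–Sós–Turán: let r_1, ..., r_83 be the row sums and z = Σ r_i the total number of 1s. Each pair of columns can share at most one row with both entries 1 (else a 2×2 all-ones block appears), so Σ_i C(r_i, 2) ≤ C(66, 2) = 2145. By convexity Σ_i C(r_i, 2) ≥ 83·C(z/83, 2) = z(z − 83)/(2·83), giving z² − 83z − 83·66·65 ≤ 0 and hence z ≤ (1/2)[83 + √(6889 + 4·356070)] = (1/2)[83 + √1431169] ≈ (1/2)(83 + 1196.3148) = 639.6574.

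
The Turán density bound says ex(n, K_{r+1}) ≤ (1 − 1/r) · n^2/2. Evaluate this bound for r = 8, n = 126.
Turán density bound = (7/8) · 126^2/2 = 27783/4 ≈ 6945.75

Turán's theorem: ex(n, K_{r+1}) is achieved by the complete r-partite Turán graph T(n, r) with parts as balanced as possible, and is at most (1 − 1/r) · n^2/2. For r = 8, n = 126: the density bound is (7/8) · 15876/2 = 27783/4 ≈ 6945.75. The integer-valued extremum is e(T(126, 8)) = 6945, which is strictly less than the density bound 27783/4 since 8 ∤ 126 (the parts of T(126, 8) cannot all be equal).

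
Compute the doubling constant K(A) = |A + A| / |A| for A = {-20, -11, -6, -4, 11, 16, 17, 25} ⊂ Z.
K = |A + A| / |A| = 34/8 = 17/4

Enumerate A + A = {a + b : a, b ∈ A}. With |A| = 8, there are |A|^2 = 64 ordered sum pairs; collecting distinct values, A + A = {-40, -31, -26, -24, -22, -17, -15, -12, -10, -9, -8, -4, -3, 0, 5, 6, 7, 10, 11, 12, 13, 14, 19, 21, 22, 27, 28, 32, 33, 34, 36, 41, 42, 50}, so |A + A| = 34. Thus K = 34/8 = 17/4. For comparison, the minimum possible |A + A| over all 8-element sets is 2·8 − 1 = 15 (so min K = 15/8), attained only by arithmetic progressions.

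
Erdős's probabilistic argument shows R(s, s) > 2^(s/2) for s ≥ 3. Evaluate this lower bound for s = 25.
2^(25/2) = 5792.6188; so R(25, 25) > 5792.6188

Colour each edge of K_n uniformly at random with red/blue. The expected number of monochromatic K_25 is C(n, 25) · 2 · 2^(−C(25,2)). If C(n, 25) · 2^(1 − C(25,2)) < 1, then with positive probability no monochromatic K_25 exists, so R(25, 25) > n. The standard estimate C(n, 25) ≤ n^25/25! shows this inequality holds whenever n ≤ 2^(25/2) (since 25! · 2^(C(25,2) − 1) > 2^(25^2/2) ≥ n^25). Hence R(25, 25) > 2^(25/2) = 5792.6188.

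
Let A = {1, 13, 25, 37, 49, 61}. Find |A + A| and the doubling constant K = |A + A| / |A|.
K = |A + A| / |A| = 11/6

Enumerate A + A = {a + b : a, b ∈ A}. With |A| = 6, there are |A|^2 = 36 ordered sum pairs; collecting distinct values, A + A = {2, 14, 26, 38, 50, 62, 74, 86, 98, 110, 122}, so |A + A| = 11. Thus K = 11/6. Here |A + A| = 2|A| − 1 = 11, the minimum possible — so K = 11/6 is minimal, which holds iff A is an arithmetic progression.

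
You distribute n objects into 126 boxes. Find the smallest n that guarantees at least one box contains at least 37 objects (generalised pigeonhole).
n = (37 − 1)·126 + 1 = 4537

By the generalised pigeonhole principle, to guarantee some box contains ≥ r objects we need more than (r − 1) · k objects total. Threshold: n = (r − 1) · k + 1. With r = 37 and k = 126: n = 36 · 126 + 1 = 4536 + 1 = 4537. For n = 4536 = 36 · 126, we can put exactly 36 objects in every box, avoiding 37 in any single one — so 4537 is tight.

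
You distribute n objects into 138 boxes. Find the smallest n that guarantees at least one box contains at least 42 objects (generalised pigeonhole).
n = (42 − 1)·138 + 1 = 5659

By the generalised pigeonhole principle, to guarantee some box contains ≥ r objects we need more than (r − 1) · k objects total. Threshold: n = (r − 1) · k + 1. With r = 42 and k = 138: n = 41 · 138 + 1 = 5658 + 1 = 5659. For n = 5658 = 41 · 138, we can put exactly 41 objects in every box, avoiding 42 in any single one — so 5659 is tight.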